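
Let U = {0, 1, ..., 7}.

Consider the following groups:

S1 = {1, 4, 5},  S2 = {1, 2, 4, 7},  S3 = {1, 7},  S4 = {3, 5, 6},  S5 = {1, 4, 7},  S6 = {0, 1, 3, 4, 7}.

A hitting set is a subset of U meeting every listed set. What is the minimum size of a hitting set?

2

The 2 items {1, 3} hit every group.
The groups S4, S5 are pairwise disjoint, so any hitting set needs a separate item for each — at least 2. Hence 2 is optimal.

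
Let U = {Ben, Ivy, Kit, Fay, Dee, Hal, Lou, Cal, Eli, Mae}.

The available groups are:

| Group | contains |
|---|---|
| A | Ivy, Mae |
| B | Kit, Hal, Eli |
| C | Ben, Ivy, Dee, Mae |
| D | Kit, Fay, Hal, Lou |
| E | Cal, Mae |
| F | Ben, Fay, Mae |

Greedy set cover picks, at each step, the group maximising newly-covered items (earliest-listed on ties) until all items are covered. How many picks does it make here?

Greedy: pick C (covers 4 new) → pick D (covers 4 new) → pick B (covers 1 new) → pick E (covers 1 new). Total picks: 4.

4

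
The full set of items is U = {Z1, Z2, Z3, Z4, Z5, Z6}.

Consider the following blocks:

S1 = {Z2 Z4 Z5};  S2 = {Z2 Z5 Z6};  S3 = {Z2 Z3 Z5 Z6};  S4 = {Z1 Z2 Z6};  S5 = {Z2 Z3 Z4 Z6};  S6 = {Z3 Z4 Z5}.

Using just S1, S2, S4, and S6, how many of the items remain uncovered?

Union of S1, S2, S4, S6 = {Z1, Z2, Z3, Z4, Z5, Z6} — that's every item, so 0 are uncovered.

0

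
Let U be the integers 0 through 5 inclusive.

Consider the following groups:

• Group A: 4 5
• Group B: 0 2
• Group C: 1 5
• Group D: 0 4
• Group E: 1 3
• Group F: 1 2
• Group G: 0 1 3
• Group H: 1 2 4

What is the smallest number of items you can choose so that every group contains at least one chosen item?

3

The 3 items {0, 1, 4} hit every group.
The groups A, B, E are pairwise disjoint, so any hitting set needs a separate item for each — at least 3. Hence 3 is optimal.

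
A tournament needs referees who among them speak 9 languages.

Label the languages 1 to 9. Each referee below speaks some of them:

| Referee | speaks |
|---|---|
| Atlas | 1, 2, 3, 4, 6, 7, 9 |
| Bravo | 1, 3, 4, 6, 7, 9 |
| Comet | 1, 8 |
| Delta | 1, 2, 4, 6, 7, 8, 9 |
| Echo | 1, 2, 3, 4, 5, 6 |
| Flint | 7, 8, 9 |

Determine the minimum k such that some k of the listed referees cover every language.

Take {Echo, Flint}. Their union is {1, 2, 3, 4, 5, 6, 7, 8, 9}, which is all 9 languages.
No single referee has all 9 languages (the largest, Atlas, has 7), so 2 is optimal.

2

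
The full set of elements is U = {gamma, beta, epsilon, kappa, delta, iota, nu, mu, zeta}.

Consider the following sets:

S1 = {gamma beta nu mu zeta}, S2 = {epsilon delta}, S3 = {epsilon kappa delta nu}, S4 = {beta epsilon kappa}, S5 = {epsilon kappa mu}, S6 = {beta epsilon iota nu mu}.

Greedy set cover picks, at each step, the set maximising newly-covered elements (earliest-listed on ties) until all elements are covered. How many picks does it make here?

Greedy: pick S1 (covers 5 new) → pick S3 (covers 3 new) → pick S6 (covers 1 new). Total picks: 3.

3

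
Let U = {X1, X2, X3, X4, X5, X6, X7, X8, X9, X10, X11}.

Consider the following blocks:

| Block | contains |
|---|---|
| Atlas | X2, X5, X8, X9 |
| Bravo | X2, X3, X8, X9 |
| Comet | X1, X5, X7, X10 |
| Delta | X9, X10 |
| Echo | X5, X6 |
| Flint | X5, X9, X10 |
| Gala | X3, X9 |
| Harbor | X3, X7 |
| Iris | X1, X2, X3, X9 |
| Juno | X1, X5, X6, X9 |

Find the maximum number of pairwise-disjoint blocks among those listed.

Delta, Echo, Harbor are pairwise disjoint (Delta={X9,X10}; Echo={X5,X6}; Harbor={X3,X7}).
Every remaining block overlaps one of these, and no 4 of the listed blocks are pairwise disjoint, so 3 is the maximum.

3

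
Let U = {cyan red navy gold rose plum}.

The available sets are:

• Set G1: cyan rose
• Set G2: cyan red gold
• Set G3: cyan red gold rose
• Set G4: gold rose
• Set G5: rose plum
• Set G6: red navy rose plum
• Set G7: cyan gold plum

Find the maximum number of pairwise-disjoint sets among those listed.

2

G2, G5 are pairwise disjoint (G2={cyan,red,gold}; G5={rose,plum}).
Every remaining set overlaps one of these, and no 3 of the listed sets are pairwise disjoint, so 2 is the maximum.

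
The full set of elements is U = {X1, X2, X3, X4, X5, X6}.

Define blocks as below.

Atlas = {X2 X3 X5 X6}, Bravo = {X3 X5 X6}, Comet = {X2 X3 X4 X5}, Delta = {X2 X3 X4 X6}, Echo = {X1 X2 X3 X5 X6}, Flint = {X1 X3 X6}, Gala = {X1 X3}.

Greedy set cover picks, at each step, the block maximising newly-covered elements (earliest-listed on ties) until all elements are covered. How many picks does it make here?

2

Greedy: pick Echo (covers 5 new) → pick Comet (covers 1 new). Total picks: 2.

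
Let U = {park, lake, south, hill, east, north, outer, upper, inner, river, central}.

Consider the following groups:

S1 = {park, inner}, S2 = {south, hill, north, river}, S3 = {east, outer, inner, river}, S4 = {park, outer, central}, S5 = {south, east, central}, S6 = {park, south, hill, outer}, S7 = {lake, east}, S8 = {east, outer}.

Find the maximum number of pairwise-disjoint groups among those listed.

3

S1, S2, S8 are pairwise disjoint (S1={park,inner}; S2={south,hill,north,river}; S8={east,outer}).
Every remaining group overlaps one of these, and no 4 of the listed groups are pairwise disjoint, so 3 is the maximum.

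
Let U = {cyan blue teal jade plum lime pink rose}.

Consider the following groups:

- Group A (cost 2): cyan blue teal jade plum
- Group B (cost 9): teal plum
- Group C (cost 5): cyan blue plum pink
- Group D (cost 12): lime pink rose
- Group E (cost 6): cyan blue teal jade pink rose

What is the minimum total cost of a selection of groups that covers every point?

14

A, D together cover every point (A ∪ D = {cyan, blue, teal, jade, plum, lime, pink, rose}); total cost 2 + 12 = 14.
The greedy pick A, E, D costs 20; no covering selection beats 14.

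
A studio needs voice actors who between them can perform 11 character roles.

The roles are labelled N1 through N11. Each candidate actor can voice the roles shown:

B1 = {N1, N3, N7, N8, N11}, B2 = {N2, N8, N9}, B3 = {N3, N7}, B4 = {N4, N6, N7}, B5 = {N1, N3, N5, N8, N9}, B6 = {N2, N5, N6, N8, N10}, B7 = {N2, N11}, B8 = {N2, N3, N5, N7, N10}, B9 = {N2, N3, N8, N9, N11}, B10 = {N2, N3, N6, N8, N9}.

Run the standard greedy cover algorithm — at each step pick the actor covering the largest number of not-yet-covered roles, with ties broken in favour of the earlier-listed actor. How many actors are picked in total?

Greedy: pick B1 (covers 5 new) → pick B6 (covers 4 new) → pick B2 (covers 1 new) → pick B4 (covers 1 new). Total picks: 4.

4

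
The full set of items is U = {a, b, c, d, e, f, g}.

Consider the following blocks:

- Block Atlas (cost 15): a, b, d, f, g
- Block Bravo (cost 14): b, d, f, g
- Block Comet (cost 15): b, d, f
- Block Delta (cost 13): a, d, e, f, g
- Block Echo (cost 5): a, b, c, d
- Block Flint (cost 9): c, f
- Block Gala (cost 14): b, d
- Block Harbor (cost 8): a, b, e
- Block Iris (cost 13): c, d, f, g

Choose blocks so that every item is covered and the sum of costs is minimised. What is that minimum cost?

18

Delta, Echo together cover every item (Delta ∪ Echo = {a, b, c, d, e, f, g}); total cost 13 + 5 = 18.
No covering selection has total cost below 18.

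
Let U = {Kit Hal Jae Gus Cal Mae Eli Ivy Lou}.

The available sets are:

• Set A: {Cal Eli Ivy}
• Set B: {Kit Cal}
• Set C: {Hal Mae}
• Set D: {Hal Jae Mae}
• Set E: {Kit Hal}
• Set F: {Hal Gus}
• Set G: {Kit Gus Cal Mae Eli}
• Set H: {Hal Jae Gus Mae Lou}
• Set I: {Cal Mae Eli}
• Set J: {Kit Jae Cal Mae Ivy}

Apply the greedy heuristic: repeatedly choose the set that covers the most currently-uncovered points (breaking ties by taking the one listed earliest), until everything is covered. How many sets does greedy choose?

Greedy: pick G (covers 5 new) → pick H (covers 3 new) → pick A (covers 1 new). Total picks: 3.

3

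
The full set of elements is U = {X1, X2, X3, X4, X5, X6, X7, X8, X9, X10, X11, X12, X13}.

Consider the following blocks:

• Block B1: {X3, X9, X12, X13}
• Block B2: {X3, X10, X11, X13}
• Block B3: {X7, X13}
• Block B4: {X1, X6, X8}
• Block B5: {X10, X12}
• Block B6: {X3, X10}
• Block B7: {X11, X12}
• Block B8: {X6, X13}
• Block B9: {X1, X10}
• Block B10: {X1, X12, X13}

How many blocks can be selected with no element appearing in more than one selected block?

B3, B4, B6, B7 are pairwise disjoint (B3={X7,X13}; B4={X1,X6,X8}; B6={X3,X10}; B7={X11,X12}).
Every remaining block overlaps one of these, and no 5 of the listed blocks are pairwise disjoint, so 4 is the maximum.

4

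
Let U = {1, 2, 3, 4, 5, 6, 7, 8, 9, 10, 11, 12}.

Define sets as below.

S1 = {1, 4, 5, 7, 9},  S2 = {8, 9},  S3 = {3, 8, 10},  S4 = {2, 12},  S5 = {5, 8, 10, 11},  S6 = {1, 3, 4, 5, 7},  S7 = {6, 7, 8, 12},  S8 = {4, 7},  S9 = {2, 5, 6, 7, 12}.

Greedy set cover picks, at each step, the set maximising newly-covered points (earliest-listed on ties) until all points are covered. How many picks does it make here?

4

Greedy: pick S1 (covers 5 new) → pick S3 (covers 3 new) → pick S9 (covers 3 new) → pick S5 (covers 1 new). Total picks: 4.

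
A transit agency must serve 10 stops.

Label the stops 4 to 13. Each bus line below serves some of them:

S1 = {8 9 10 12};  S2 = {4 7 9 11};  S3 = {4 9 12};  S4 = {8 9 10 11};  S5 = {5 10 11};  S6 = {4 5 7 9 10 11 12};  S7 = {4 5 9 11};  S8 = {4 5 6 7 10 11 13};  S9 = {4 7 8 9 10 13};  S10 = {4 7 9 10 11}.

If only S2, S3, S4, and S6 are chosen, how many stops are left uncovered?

Union of S2, S3, S4, S6 = {4, 5, 7, 8, 9, 10, 11, 12}.
Not covered: 6, 13 — 2 stops.

2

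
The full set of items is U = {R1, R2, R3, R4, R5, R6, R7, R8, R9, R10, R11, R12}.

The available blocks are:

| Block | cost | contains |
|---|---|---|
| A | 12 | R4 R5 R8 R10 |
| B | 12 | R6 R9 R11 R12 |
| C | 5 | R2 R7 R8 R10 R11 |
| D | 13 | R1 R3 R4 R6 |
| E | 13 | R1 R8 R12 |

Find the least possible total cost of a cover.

A, B, C, D together cover every item (A ∪ B ∪ C ∪ D = {R1, R2, R3, R4, R5, R6, R7, R8, R9, R10, R11, R12}); total cost 12 + 12 + 5 + 13 = 42.
No covering selection has total cost below 42.

42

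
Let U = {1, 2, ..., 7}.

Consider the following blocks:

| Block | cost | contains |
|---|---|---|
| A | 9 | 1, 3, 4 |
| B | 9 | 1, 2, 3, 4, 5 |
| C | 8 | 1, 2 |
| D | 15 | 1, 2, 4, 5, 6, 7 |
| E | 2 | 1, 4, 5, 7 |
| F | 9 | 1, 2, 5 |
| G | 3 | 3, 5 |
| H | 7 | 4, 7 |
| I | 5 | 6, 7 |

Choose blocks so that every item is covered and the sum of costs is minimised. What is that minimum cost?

B, I together cover every item (B ∪ I = {1, 2, 3, 4, 5, 6, 7}); total cost 9 + 5 = 14.
The greedy pick E, G, I, C costs 18; no covering selection beats 14.

14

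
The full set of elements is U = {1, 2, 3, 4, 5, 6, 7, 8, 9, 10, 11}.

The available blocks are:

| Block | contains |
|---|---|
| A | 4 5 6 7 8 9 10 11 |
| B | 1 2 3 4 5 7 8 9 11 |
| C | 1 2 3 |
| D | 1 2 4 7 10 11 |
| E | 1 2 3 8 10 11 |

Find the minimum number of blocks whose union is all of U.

2

Take {A, E}. Their union is {1, 2, 3, 4, 5, 6, 7, 8, 9, 10, 11}, which is all 11 elements.
No single block has all 11 elements (the largest, B, has 9), so 2 is optimal.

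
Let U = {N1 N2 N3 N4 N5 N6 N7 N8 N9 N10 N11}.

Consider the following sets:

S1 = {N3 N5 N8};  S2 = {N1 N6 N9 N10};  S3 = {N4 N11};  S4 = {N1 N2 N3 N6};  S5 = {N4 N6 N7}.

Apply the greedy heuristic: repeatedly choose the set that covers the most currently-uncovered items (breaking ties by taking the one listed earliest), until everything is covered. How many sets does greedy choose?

5

Greedy: pick S2 (covers 4 new) → pick S1 (covers 3 new) → pick S3 (covers 2 new) → pick S4 (covers 1 new) → pick S5 (covers 1 new). Total picks: 5.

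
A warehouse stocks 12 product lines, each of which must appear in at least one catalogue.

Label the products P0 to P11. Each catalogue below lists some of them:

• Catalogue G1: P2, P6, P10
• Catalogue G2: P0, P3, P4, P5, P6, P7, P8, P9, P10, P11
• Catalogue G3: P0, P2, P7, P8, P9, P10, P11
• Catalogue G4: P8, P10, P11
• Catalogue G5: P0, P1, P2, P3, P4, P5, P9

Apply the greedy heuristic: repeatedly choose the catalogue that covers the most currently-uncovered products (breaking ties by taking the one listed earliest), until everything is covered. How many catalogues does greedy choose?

Greedy: pick G2 (covers 10 new) → pick G5 (covers 2 new). Total picks: 2.

2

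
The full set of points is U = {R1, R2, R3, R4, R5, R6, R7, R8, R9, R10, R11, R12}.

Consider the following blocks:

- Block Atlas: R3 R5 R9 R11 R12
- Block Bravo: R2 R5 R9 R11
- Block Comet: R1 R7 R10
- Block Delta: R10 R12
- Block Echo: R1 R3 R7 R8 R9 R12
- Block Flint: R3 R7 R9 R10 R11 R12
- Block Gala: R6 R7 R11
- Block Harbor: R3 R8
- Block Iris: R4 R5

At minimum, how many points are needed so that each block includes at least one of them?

4

Take H = {R3, R5, R10, R11}. Each listed block contains at least one of these, so H is a hitting set of size 4.
The blocks Delta, Gala, Harbor, Iris are pairwise disjoint, so any hitting set needs a separate point for each — at least 4. Hence 4 is optimal.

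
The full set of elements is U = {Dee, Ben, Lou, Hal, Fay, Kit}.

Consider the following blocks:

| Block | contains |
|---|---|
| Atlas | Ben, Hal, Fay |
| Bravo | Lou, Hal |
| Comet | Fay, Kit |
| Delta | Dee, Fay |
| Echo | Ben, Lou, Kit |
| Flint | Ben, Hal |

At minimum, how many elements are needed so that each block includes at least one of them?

3

Take H = {Hal, Fay, Kit}. Each listed block contains at least one of these, so H is a hitting set of size 3.
No choice of 2 elements meets every block, so 3 is the minimum.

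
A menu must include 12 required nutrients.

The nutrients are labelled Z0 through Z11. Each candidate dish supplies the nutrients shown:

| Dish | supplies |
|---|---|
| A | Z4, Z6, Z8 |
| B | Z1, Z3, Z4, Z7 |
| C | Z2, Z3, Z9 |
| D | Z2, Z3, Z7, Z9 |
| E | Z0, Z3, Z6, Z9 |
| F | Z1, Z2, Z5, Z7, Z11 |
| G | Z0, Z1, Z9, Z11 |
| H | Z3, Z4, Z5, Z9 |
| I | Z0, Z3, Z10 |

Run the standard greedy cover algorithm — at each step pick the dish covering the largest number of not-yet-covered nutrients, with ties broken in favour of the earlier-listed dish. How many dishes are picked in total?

Greedy: pick F (covers 5 new) → pick E (covers 4 new) → pick A (covers 2 new) → pick I (covers 1 new). Total picks: 4.

4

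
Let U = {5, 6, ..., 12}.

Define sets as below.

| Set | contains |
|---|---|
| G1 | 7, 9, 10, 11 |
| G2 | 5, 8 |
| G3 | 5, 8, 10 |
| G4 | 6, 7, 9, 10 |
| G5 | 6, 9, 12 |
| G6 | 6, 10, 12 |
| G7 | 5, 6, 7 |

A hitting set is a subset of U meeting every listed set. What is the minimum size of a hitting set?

3

The 3 elements {5, 10, 12} hit every set.
No choice of 2 elements meets every set, so 3 is the minimum.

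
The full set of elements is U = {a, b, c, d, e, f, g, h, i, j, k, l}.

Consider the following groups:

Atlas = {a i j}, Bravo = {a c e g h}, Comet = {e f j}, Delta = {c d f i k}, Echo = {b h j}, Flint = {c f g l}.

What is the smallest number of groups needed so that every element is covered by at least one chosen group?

4

Bravo and Delta and Echo and Flint together: Bravo ∪ Delta ∪ Echo ∪ Flint = {a, b, c, d, e, f, g, h, i, j, k, l} — every element is covered.
Only Flint contains l, so Flint is forced; the remaining 8 elements need at least 3 more groups (each remaining group adds at most 3) — so at least 4 groups are needed, and 4 is optimal.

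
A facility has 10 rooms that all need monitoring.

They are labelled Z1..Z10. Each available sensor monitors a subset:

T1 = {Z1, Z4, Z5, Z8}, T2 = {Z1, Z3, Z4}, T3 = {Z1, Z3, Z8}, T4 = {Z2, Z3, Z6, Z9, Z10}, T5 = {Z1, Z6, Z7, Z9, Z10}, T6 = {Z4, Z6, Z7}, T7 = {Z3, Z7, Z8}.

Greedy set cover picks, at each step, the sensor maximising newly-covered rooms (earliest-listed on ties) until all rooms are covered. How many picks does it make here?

Greedy: pick T4 (covers 5 new) → pick T1 (covers 4 new) → pick T5 (covers 1 new). Total picks: 3.

3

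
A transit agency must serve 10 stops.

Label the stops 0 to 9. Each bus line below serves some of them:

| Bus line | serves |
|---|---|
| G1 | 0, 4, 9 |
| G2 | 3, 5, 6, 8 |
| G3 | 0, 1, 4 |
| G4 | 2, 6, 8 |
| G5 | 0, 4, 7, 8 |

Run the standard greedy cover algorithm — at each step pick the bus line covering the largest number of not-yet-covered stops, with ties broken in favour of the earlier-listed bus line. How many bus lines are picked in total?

5

Greedy: pick G2 (covers 4 new) → pick G1 (covers 3 new) → pick G3 (covers 1 new) → pick G4 (covers 1 new) → pick G5 (covers 1 new). Total picks: 5.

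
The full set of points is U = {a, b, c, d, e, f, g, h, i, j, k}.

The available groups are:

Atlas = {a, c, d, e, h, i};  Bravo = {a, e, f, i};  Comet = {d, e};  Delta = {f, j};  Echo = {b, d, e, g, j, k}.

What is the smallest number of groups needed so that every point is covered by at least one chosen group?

Atlas, Bravo, and Echo cover everything between them: the union {a, b, c, d, e, f, g, h, i, j, k} is all of U.
Only Echo contains b, so Echo is forced; the remaining 5 points need at least 2 more groups (each remaining group adds at most 4) — so at least 3 groups are needed, and 3 is optimal.

3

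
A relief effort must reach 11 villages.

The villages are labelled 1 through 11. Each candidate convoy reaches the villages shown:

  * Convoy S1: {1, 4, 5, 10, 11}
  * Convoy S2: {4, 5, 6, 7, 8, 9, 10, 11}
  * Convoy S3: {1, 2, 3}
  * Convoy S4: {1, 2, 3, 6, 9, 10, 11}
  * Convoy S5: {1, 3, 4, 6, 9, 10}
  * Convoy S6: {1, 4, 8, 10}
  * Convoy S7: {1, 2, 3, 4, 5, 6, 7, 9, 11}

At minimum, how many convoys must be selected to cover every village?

Take {S2, S7}. Their union is {1, 2, 3, 4, 5, 6, 7, 8, 9, 10, 11}, which is all 11 villages.
No single convoy has all 11 villages (the largest, S7, has 9), so 2 is optimal.

2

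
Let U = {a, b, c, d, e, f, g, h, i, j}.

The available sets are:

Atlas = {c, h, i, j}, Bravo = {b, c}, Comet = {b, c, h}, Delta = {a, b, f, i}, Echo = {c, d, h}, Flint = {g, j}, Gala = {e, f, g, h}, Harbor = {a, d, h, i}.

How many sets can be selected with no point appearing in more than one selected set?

Bravo, Flint, Harbor are pairwise disjoint (Bravo={b,c}; Flint={g,j}; Harbor={a,d,h,i}).
Every remaining set overlaps one of these, and no 4 of the listed sets are pairwise disjoint, so 3 is the maximum.

3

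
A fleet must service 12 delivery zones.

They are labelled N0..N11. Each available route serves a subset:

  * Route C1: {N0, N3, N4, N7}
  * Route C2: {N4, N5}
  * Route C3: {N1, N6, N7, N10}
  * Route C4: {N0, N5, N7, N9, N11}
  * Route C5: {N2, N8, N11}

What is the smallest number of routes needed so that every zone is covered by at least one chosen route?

Take {C1, C3, C4, C5}. Their union is {N0, N1, N2, N3, N4, N5, N6, N7, N8, N9, N10, N11}, which is all 12 zones.
Only C5 contains N2, so C5 is forced; the remaining 9 zones need at least 3 more routes (each remaining route adds at most 4) — so at least 4 routes are needed, and 4 is optimal.

4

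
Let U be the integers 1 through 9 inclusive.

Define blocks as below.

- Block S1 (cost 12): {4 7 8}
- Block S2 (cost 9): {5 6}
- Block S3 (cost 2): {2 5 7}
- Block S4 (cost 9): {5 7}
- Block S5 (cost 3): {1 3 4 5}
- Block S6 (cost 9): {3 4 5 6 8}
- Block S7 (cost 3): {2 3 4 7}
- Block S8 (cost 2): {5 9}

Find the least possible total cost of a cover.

S3, S5, S6, S8 together cover every element (S3 ∪ S5 ∪ S6 ∪ S8 = {1, 2, 3, 4, 5, 6, 7, 8, 9}); total cost 2 + 3 + 9 + 2 = 16.
No covering selection has total cost below 16.

16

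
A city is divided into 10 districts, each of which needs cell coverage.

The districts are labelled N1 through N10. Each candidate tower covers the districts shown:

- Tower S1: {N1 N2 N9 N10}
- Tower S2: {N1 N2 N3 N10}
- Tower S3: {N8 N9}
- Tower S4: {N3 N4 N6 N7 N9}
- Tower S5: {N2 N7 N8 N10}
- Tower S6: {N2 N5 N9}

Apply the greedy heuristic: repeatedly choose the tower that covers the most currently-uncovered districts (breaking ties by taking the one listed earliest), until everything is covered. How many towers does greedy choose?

Greedy: pick S4 (covers 5 new) → pick S1 (covers 3 new) → pick S3 (covers 1 new) → pick S6 (covers 1 new). Total picks: 4.

4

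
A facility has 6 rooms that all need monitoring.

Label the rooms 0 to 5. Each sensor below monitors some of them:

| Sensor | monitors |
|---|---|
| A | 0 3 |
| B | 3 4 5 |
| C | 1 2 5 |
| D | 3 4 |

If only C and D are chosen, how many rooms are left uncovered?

Union of C, D = {1, 2, 3, 4, 5}.
Not covered: 0 — 1 room.

1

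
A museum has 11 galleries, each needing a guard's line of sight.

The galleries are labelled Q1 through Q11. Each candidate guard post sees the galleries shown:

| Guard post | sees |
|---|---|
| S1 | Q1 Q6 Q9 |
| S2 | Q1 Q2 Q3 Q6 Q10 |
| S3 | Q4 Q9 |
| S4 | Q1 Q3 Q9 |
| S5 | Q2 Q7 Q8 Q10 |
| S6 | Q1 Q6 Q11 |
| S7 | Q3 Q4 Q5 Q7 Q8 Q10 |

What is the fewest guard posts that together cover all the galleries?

4

Take {S2, S4, S6, S7}. Their union is {Q1, Q2, Q3, Q4, Q5, Q6, Q7, Q8, Q9, Q10, Q11}, which is all 11 galleries.
No 3 of the 7 guard posts cover everything (all 35 combinations miss at least one gallery), so 4 is optimal.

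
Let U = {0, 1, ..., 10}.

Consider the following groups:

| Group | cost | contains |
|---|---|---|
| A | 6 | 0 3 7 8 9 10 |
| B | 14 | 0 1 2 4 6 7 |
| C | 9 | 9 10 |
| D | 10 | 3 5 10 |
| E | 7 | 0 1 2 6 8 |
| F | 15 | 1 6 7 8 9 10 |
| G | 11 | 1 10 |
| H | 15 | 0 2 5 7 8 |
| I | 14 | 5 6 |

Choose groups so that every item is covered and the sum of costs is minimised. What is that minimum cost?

A, B, D together cover every item (A ∪ B ∪ D = {0, 1, 2, 3, 4, 5, 6, 7, 8, 9, 10}); total cost 6 + 14 + 10 = 30.
The greedy pick A, E, D, B costs 37; no covering selection beats 30.

30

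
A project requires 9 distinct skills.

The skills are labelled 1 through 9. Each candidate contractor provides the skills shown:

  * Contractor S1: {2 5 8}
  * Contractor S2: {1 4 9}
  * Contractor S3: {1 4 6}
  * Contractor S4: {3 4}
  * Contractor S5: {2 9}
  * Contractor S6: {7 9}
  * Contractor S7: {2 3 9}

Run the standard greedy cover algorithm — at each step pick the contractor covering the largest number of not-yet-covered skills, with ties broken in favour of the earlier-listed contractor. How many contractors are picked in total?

Greedy: pick S1 (covers 3 new) → pick S2 (covers 3 new) → pick S3 (covers 1 new) → pick S4 (covers 1 new) → pick S6 (covers 1 new). Total picks: 5.
(The true minimum cover uses only 4 contractors, so greedy is not optimal here.)

5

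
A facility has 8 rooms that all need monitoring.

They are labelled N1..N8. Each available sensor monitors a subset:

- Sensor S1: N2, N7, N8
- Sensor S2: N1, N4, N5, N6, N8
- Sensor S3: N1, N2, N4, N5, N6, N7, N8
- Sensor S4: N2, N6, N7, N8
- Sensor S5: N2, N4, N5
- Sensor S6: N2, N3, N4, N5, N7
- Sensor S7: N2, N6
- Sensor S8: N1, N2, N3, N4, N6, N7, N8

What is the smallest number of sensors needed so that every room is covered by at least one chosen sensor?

2

S5 and S8 together: S5 ∪ S8 = {N1, N2, N3, N4, N5, N6, N7, N8} — every room is covered.
No single sensor has all 8 rooms (the largest, S3, has 7), so 2 is optimal.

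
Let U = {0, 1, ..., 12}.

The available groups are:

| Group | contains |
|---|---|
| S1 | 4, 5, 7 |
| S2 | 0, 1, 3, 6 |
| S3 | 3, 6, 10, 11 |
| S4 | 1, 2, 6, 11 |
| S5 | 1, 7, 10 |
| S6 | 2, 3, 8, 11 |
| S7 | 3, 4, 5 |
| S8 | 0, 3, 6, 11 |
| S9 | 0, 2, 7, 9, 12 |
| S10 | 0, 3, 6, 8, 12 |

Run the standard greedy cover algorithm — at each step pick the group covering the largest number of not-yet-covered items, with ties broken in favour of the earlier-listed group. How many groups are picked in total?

Greedy: pick S9 (covers 5 new) → pick S3 (covers 4 new) → pick S1 (covers 2 new) → pick S2 (covers 1 new) → pick S6 (covers 1 new). Total picks: 5.

5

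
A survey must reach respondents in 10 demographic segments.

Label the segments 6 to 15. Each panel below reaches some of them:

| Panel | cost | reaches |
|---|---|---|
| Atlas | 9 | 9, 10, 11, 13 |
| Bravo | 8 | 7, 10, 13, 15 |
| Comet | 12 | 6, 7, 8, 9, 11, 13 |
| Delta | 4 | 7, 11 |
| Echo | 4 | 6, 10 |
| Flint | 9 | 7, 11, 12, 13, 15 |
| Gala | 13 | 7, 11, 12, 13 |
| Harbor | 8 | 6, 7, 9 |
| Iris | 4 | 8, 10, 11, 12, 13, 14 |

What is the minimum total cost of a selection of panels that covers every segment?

Bravo, Harbor, Iris together cover every segment (Bravo ∪ Harbor ∪ Iris = {6, 7, 8, 9, 10, 11, 12, 13, 14, 15}); total cost 8 + 8 + 4 = 20.
No covering selection has total cost below 20.

20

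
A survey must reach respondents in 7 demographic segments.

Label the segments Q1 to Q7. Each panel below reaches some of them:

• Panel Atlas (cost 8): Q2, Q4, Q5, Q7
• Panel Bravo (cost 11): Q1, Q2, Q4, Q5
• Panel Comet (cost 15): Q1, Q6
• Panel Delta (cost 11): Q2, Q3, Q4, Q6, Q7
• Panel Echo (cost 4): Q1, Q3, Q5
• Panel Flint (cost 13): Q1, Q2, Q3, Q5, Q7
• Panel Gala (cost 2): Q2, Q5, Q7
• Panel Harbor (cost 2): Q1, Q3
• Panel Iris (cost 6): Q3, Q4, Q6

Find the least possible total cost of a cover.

10

Gala, Harbor, Iris together cover every segment (Gala ∪ Harbor ∪ Iris = {Q1, Q2, Q3, Q4, Q5, Q6, Q7}); total cost 2 + 2 + 6 = 10.
No covering selection has total cost below 10.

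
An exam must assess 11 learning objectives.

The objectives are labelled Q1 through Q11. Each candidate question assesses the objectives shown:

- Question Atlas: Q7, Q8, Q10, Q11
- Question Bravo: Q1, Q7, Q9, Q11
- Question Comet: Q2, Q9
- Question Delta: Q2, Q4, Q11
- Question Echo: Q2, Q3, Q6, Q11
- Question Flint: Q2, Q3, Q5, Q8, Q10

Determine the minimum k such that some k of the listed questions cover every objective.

Take {Bravo, Delta, Echo, Flint}. Their union is {Q1, Q2, Q3, Q4, Q5, Q6, Q7, Q8, Q9, Q10, Q11}, which is all 11 objectives.
Only Echo contains Q6, so Echo is forced; the remaining 7 objectives need at least 3 more questions (each remaining question adds at most 3) — so at least 4 questions are needed, and 4 is optimal.

4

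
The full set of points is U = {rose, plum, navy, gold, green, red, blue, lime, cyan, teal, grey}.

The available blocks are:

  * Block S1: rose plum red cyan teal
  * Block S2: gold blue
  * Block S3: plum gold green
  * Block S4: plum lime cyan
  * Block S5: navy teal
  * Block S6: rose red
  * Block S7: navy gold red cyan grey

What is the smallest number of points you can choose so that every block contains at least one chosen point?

4

Take H = {gold, red, lime, teal}. Each listed block contains at least one of these, so H is a hitting set of size 4.
The blocks S2, S4, S5, S6 are pairwise disjoint, so any hitting set needs a separate point for each — at least 4. Hence 4 is optimal.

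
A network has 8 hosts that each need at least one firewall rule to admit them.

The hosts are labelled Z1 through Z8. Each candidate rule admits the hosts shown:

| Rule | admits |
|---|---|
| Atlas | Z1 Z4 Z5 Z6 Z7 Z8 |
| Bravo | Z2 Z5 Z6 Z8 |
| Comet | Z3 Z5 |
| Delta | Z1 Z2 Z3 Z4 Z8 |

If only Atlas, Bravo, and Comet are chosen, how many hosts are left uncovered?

0

Union of Atlas, Bravo, Comet = {Z1, Z2, Z3, Z4, Z5, Z6, Z7, Z8} — that's every host, so 0 are uncovered.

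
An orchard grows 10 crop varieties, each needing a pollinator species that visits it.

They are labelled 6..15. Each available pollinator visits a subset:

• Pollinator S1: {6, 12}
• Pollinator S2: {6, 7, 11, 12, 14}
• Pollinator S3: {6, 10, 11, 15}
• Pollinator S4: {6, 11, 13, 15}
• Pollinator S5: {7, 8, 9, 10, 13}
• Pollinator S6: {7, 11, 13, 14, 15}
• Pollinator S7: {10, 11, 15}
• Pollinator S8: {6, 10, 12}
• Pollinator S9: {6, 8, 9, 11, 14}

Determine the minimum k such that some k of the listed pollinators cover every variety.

3

Take {S6, S8, S9}. Their union is {6, 7, 8, 9, 10, 11, 12, 13, 14, 15}, which is all 10 varieties.
No 2 of the 9 pollinators cover everything (all 36 combinations miss at least one variety), so 3 is optimal.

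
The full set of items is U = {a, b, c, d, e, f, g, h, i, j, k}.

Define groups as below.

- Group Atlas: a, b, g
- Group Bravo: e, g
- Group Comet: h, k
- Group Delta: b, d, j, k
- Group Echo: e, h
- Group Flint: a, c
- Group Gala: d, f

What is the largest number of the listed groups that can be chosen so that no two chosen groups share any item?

Bravo, Comet, Flint, Gala are pairwise disjoint (Bravo={e,g}; Comet={h,k}; Flint={a,c}; Gala={d,f}).
Every remaining group overlaps one of these, and no 5 of the listed groups are pairwise disjoint, so 4 is the maximum.

4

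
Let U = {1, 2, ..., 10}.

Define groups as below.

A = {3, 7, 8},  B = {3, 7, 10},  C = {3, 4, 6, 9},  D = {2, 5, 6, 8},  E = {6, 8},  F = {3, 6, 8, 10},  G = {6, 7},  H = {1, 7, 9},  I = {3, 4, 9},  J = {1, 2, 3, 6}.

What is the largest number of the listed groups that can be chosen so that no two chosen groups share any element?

2

F, H are pairwise disjoint (F={3,6,8,10}; H={1,7,9}).
Every remaining group overlaps one of these, and no 3 of the listed groups are pairwise disjoint, so 2 is the maximum.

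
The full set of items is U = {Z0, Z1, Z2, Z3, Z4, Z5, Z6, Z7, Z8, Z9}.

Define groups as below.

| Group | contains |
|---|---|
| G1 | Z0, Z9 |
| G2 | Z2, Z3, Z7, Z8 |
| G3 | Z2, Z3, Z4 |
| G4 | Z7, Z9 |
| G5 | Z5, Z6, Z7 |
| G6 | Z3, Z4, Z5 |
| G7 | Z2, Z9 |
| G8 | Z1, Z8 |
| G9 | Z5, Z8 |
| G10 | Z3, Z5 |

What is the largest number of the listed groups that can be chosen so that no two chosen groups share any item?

4

G1, G3, G5, G8 are pairwise disjoint (G1={Z0,Z9}; G3={Z2,Z3,Z4}; G5={Z5,Z6,Z7}; G8={Z1,Z8}).
Every remaining group overlaps one of these, and no 5 of the listed groups are pairwise disjoint, so 4 is the maximum.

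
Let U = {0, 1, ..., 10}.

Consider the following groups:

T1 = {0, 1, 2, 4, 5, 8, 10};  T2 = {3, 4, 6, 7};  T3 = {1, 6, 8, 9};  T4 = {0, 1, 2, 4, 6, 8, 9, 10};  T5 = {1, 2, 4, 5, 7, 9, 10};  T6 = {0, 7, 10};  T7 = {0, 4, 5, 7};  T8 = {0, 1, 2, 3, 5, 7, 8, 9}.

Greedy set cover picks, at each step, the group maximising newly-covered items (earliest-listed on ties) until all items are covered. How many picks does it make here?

Greedy: pick T4 (covers 8 new) → pick T8 (covers 3 new). Total picks: 2.

2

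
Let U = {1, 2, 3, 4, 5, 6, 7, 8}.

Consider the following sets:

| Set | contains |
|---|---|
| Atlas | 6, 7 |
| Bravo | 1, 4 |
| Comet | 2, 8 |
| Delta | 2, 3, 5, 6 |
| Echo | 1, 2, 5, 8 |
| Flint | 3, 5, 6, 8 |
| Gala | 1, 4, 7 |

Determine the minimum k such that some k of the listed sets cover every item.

Delta, Flint, and Gala cover everything between them: the union {1, 2, 3, 4, 5, 6, 7, 8} is all of U.
No 2 of the 7 sets cover everything (all 21 combinations miss at least one item), so 3 is optimal.

3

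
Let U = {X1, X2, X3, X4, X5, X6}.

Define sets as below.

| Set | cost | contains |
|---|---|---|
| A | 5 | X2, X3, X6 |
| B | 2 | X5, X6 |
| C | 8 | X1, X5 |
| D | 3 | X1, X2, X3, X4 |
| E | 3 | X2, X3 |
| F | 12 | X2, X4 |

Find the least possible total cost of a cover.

B, D together cover every item (B ∪ D = {X1, X2, X3, X4, X5, X6}); total cost 2 + 3 = 5.
No covering selection has total cost below 5.

5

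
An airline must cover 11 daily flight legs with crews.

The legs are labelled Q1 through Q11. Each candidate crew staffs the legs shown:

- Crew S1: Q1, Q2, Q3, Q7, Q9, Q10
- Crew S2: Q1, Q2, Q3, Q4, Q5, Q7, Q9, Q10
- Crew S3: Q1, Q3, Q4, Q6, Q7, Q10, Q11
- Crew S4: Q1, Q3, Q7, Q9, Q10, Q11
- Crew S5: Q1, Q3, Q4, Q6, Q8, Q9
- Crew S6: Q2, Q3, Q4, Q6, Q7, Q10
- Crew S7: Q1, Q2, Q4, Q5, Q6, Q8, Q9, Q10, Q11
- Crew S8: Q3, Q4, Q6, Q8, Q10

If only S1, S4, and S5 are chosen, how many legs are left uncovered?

1

Union of S1, S4, S5 = {Q1, Q2, Q3, Q4, Q6, Q7, Q8, Q9, Q10, Q11}.
Not covered: Q5 — 1 leg.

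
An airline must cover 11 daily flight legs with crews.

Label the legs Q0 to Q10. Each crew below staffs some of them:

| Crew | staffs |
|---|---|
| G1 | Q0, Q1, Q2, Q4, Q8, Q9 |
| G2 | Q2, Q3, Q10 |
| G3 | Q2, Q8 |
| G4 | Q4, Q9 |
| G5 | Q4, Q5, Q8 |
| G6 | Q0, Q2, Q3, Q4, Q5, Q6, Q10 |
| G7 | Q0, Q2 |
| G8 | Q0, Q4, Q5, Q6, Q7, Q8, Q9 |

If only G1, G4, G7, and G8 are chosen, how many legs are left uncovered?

Union of G1, G4, G7, G8 = {Q0, Q1, Q2, Q4, Q5, Q6, Q7, Q8, Q9}.
Not covered: Q3, Q10 — 2 legs.

2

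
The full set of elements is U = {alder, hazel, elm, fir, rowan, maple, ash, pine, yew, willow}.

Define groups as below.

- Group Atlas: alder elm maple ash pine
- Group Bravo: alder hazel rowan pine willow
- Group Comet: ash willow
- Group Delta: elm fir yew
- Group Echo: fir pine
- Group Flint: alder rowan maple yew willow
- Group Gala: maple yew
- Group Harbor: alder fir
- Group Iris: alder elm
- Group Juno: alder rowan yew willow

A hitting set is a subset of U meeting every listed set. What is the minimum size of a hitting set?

The 4 elements {alder, fir, ash, yew} hit every group.
The groups Comet, Echo, Gala, Iris are pairwise disjoint, so any hitting set needs a separate element for each — at least 4. Hence 4 is optimal.

4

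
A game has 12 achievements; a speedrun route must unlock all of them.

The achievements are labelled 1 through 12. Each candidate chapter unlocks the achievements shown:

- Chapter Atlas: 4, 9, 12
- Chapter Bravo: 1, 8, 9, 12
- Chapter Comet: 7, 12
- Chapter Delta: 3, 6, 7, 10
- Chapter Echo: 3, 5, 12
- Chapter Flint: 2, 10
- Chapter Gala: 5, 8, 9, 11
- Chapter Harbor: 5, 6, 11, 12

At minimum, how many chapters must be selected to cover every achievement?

Atlas and Bravo and Delta and Flint and Harbor together: Atlas ∪ Bravo ∪ Delta ∪ Flint ∪ Harbor = {1, 2, 3, 4, 5, 6, 7, 8, 9, 10, 11, 12} — every achievement is covered.
No 4 of the 8 chapters cover everything (all 70 combinations miss at least one achievement), so 5 is optimal.

5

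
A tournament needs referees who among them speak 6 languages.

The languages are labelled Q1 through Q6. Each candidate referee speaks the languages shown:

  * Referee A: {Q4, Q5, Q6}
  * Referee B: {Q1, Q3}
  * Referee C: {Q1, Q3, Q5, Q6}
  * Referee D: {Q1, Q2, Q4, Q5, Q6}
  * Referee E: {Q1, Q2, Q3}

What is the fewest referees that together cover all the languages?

2

Take {B, D}. Their union is {Q1, Q2, Q3, Q4, Q5, Q6}, which is all 6 languages.
No single referee has all 6 languages (the largest, D, has 5), so 2 is optimal.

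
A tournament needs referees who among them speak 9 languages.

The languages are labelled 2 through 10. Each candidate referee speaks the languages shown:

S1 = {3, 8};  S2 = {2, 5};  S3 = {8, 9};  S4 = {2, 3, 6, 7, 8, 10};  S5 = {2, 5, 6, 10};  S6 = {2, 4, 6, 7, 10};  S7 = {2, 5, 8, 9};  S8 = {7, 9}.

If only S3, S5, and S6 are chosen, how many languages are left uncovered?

1

Union of S3, S5, S6 = {2, 4, 5, 6, 7, 8, 9, 10}.
Not covered: 3 — 1 language.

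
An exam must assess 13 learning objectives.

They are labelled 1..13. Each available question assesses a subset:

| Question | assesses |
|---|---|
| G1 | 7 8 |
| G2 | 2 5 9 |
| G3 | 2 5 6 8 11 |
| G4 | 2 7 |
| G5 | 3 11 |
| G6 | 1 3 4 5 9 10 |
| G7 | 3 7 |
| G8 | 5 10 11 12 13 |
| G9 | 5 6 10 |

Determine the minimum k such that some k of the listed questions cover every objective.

G1 and G3 and G6 and G8 together: G1 ∪ G3 ∪ G6 ∪ G8 = {1, 2, 3, 4, 5, 6, 7, 8, 9, 10, 11, 12, 13} — every objective is covered.
No 3 of the 9 questions cover everything (all 84 combinations miss at least one objective), so 4 is optimal.

4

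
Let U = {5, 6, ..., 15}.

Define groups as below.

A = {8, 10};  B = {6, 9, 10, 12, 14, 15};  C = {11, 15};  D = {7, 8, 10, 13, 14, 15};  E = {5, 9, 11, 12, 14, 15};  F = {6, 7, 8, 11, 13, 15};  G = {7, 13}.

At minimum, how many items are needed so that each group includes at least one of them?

3

H = {8, 13, 15} meets every group (each contains at least one member of H), and |H| = 3.
The groups A, E, G are pairwise disjoint, so any hitting set needs a separate item for each — at least 3. Hence 3 is optimal.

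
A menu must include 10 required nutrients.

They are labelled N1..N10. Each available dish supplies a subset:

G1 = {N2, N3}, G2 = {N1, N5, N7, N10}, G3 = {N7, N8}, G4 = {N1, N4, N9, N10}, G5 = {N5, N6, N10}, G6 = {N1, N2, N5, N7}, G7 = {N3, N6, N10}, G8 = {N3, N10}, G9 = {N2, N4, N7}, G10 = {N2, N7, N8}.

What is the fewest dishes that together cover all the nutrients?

G4 and G5 and G7 and G10 together: G4 ∪ G5 ∪ G7 ∪ G10 = {N1, N2, N3, N4, N5, N6, N7, N8, N9, N10} — every nutrient is covered.
No 3 of the 10 dishes cover everything (all 120 combinations miss at least one nutrient), so 4 is optimal.

4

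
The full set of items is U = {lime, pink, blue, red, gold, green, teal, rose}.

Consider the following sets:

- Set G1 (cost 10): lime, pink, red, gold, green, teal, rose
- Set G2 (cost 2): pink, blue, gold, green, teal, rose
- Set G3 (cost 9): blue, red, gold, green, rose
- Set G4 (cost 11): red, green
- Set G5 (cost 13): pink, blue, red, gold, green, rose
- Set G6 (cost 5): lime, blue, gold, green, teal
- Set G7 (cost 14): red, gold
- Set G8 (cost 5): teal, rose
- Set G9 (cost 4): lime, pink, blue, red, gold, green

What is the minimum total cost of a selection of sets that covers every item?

G2, G9 together cover every item (G2 ∪ G9 = {lime, pink, blue, red, gold, green, teal, rose}); total cost 2 + 4 = 6.
No covering selection has total cost below 6.

6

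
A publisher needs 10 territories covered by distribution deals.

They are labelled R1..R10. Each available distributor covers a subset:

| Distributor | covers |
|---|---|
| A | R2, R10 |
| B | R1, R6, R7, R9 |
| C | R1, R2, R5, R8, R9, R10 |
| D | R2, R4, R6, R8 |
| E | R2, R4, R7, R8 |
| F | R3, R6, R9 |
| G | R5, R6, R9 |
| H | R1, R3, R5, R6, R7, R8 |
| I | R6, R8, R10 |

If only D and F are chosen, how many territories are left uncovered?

Union of D, F = {R2, R3, R4, R6, R8, R9}.
Not covered: R1, R5, R7, R10 — 4 territories.

4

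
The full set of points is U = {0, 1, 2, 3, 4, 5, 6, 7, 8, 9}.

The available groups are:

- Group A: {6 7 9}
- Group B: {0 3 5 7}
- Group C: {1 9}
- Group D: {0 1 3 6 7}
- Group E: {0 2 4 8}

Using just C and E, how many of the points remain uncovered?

Union of C, E = {0, 1, 2, 4, 8, 9}.
Not covered: 3, 5, 6, 7 — 4 points.

4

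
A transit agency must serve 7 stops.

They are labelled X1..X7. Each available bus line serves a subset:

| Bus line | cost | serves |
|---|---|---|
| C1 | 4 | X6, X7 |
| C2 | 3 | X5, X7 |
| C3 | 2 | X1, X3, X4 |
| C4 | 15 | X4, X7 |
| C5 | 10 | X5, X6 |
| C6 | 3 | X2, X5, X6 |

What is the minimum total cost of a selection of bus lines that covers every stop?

8

C2, C3, C6 together cover every stop (C2 ∪ C3 ∪ C6 = {X1, X2, X3, X4, X5, X6, X7}); total cost 3 + 2 + 3 = 8.
No covering selection has total cost below 8.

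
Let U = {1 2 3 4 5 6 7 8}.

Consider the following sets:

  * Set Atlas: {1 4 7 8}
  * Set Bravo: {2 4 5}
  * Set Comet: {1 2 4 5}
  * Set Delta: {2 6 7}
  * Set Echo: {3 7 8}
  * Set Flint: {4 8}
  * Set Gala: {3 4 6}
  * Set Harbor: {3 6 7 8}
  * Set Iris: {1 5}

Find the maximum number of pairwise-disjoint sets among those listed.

Delta, Flint, Iris are pairwise disjoint (Delta={2,6,7}; Flint={4,8}; Iris={1,5}).
Every remaining set overlaps one of these, and no 4 of the listed sets are pairwise disjoint, so 3 is the maximum.

3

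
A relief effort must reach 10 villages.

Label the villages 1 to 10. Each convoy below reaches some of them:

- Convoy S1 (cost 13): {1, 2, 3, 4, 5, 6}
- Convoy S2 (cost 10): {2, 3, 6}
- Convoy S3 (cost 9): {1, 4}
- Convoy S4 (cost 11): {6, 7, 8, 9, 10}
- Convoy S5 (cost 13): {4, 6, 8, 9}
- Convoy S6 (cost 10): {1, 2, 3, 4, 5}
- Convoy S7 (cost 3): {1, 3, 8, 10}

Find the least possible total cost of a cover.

21

S4, S6 together cover every village (S4 ∪ S6 = {1, 2, 3, 4, 5, 6, 7, 8, 9, 10}); total cost 11 + 10 = 21.
The greedy pick S7, S1, S4 costs 27; no covering selection beats 21.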